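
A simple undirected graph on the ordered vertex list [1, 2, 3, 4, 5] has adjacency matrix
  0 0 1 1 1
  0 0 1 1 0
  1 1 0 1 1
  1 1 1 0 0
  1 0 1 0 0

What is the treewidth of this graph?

2

A width-2 tree decomposition is:
Bags: B1 = {1, 3, 5}  B2 = {1, 3, 4}  B3 = {2, 3, 4}
Tree: B1–B2, B2–B3
Every bag has size at most 3, so the width is 3 − 1 = 2 and tw(G) ≤ 2. Conversely, {1, 3, 4} is a clique of size 3, and the vertices of any clique must share a bag in every tree decomposition; so some bag has ≥ 3 vertices and tw(G) ≥ 2. The upper and lower bounds meet at 2, so that is the treewidth.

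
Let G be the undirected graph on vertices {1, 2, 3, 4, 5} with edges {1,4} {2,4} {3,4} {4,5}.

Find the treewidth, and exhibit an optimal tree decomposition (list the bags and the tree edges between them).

Treewidth 1.
Bags: B1 = {4, 5}  B2 = {2, 4}  B3 = {3, 4}  B4 = {1, 4}
Tree: B1–B2, B2–B3, B1–B4

Each bag holds 2 vertices, so the decomposition has width 1, which upper-bounds the treewidth. Any graph with an edge has treewidth ≥ 1, and G has the edge 4–5. Combining the bounds, tw(G) = 1.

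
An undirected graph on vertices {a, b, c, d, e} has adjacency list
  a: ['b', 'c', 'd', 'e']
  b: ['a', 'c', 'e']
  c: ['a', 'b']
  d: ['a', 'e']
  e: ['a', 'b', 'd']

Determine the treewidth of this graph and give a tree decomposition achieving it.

Every bag has size at most 3, so the width is 3 − 1 = 2 and tw(G) ≤ 2. Conversely, {a, d, e} is a clique of size 3, and the vertices of any clique must share a bag in every tree decomposition; so some bag has ≥ 3 vertices and tw(G) ≥ 2. Therefore the treewidth is 2.

Treewidth 2.
Bags: B1 = {a, b, e}  B2 = {a, b, c}  B3 = {a, d, e}
Tree: B1–B2, B1–B3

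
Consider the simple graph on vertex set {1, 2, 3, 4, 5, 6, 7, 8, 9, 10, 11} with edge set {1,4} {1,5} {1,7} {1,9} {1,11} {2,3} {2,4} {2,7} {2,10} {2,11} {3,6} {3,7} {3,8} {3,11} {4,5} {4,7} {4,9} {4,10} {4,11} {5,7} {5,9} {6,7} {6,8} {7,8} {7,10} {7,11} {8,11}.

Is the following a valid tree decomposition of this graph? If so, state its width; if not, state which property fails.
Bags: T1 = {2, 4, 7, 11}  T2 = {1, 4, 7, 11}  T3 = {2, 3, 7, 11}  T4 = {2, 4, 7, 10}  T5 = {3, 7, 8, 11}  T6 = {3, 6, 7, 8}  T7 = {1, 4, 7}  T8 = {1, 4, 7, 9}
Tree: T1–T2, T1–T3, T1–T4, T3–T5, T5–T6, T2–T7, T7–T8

No — vertex 5 appears in no bag.

A tree decomposition must satisfy three properties: every vertex lies in some bag; for every edge, both endpoints lie together in some bag; and for every vertex, the bags containing it form a connected subtree. Here vertex 5 appears in no bag, so the decomposition is invalid.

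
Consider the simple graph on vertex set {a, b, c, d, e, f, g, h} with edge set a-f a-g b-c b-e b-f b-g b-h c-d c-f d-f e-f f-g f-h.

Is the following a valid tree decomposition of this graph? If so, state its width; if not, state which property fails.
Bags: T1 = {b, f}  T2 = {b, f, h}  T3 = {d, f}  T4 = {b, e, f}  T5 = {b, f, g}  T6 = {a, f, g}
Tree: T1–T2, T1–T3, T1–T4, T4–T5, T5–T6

A tree decomposition must satisfy three properties: every vertex lies in some bag; for every edge, both endpoints lie together in some bag; and for every vertex, the bags containing it form a connected subtree. Here vertex c appears in no bag, so the decomposition is invalid.

No — vertex c appears in no bag.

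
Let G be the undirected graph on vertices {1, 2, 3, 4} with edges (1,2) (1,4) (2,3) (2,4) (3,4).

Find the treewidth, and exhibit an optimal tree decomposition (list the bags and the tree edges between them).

Every bag has size at most 3, so the width is 3 − 1 = 2 and tw(G) ≤ 2. Conversely, {1, 2, 4} is a clique of size 3, and the vertices of any clique must share a bag in every tree decomposition; so some bag has ≥ 3 vertices and tw(G) ≥ 2. Hence tw(G) = 2 exactly.

Treewidth 2.
One such decomposition:
Bags: B1 = {1, 2, 4}  B2 = {2, 3, 4}
Tree: B1–B2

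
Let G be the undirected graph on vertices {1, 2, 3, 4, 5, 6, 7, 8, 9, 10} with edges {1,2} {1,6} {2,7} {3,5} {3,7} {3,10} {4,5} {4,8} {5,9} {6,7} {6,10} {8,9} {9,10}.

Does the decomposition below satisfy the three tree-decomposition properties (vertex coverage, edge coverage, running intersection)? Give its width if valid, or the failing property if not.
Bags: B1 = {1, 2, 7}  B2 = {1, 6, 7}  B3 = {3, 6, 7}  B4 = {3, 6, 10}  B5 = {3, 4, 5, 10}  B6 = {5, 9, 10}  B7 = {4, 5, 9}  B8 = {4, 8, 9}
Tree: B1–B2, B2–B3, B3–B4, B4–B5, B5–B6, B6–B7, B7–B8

A tree decomposition must satisfy three properties: every vertex lies in some bag; for every edge, both endpoints lie together in some bag; and for every vertex, the bags containing it form a connected subtree. Here bags containing vertex 4 are not connected in the tree, so the decomposition is invalid.

No — bags containing vertex 4 are not connected in the tree.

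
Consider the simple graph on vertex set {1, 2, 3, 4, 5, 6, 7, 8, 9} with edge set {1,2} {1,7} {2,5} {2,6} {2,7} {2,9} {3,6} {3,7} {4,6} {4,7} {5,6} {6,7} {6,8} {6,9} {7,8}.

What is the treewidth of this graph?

2

A width-2 tree decomposition is:
Bags: B1 = {2, 6, 7}  B2 = {4, 6, 7}  B3 = {3, 6, 7}  B4 = {2, 5, 6}  B5 = {6, 7, 8}  B6 = {2, 6, 9}  B7 = {1, 2, 7}
Tree: B1–B2, B1–B3, B1–B4, B3–B5, B4–B6, B1–B7
The largest bag has 3 vertices, giving width 2; this decomposition certifies tw(G) ≤ 2. For the lower bound, the 3 vertices {1, 2, 7} are pairwise adjacent, and any tree decomposition puts a clique entirely inside one bag — forcing width ≥ 2. Hence tw(G) = 2 exactly.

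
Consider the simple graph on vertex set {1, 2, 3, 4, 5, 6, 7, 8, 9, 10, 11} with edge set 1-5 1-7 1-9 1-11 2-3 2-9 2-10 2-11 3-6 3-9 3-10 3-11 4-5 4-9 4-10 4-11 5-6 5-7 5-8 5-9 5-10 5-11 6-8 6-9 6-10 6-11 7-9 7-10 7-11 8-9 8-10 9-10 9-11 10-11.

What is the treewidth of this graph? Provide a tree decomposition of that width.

Treewidth 4.
Bags: B1 = {5, 6, 9, 10, 11}  B2 = {4, 5, 9, 10, 11}  B3 = {5, 6, 8, 9, 10}  B4 = {3, 6, 9, 10, 11}  B5 = {2, 3, 9, 10, 11}  B6 = {5, 7, 9, 10, 11}  B7 = {1, 5, 7, 9, 11}
Tree: B1–B2, B1–B3, B1–B4, B4–B5, B1–B6, B6–B7

Each bag holds 5 vertices, so the decomposition has width 4, which upper-bounds the treewidth. On the other hand G contains the 5-clique {1, 5, 7, 9, 11}. A clique must lie in a single bag of any decomposition, so no decomposition can have width below 4. Therefore the treewidth is 4.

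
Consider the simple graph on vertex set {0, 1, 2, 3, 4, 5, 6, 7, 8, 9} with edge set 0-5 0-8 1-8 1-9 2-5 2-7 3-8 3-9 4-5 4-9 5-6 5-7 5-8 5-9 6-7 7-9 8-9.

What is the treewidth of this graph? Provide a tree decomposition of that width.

Treewidth 2.
Bags: B1 = {5, 8, 9}  B2 = {0, 5, 8}  B3 = {5, 7, 9}  B4 = {4, 5, 9}  B5 = {3, 8, 9}  B6 = {1, 8, 9}  B7 = {2, 5, 7}  B8 = {5, 6, 7}
Tree: B1–B2, B1–B3, B1–B4, B1–B5, B1–B6, B3–B7, B7–B8

The largest bag has 3 vertices, giving width 2; this decomposition certifies tw(G) ≤ 2. Conversely, {1, 8, 9} is a clique of size 3, and the vertices of any clique must share a bag in every tree decomposition; so some bag has ≥ 3 vertices and tw(G) ≥ 2. Therefore the treewidth is 2.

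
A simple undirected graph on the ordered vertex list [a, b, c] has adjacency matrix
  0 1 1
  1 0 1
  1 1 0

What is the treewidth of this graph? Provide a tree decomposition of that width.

Treewidth 2.
One such decomposition:
Bags: B1 = {a, b, c}
Tree: (single bag)

With just one bag of size 3, the width is 3 − 1 = 2, so tw(G) ≤ 2. On the other hand G contains the 3-clique {a, b, c}. A clique must lie in a single bag of any decomposition, so no decomposition can have width below 2. Therefore the treewidth is 2.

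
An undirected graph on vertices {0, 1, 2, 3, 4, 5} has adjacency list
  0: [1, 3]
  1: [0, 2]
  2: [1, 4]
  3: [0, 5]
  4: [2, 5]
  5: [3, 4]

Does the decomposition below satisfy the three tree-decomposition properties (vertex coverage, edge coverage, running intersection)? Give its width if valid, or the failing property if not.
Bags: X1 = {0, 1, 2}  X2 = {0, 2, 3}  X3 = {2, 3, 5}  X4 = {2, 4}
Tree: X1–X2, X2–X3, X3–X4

No — edge (5,4) lies in no bag.

A tree decomposition must satisfy three properties: every vertex lies in some bag; for every edge, both endpoints lie together in some bag; and for every vertex, the bags containing it form a connected subtree. Here edge (5,4) lies in no bag, so the decomposition is invalid.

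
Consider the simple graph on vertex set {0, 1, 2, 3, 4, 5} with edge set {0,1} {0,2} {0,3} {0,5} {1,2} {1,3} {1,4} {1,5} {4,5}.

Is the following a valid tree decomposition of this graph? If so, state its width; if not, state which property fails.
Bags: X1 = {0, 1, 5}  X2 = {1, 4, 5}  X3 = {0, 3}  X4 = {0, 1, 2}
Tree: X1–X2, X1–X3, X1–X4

A tree decomposition must satisfy three properties: every vertex lies in some bag; for every edge, both endpoints lie together in some bag; and for every vertex, the bags containing it form a connected subtree. Here edge (1,3) lies in no bag, so the decomposition is invalid.

No — edge (1,3) lies in no bag.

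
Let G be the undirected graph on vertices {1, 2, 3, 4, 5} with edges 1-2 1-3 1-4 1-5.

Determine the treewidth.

1

A width-1 tree decomposition is:
Bags: B1 = {1, 3}  B2 = {1, 2}  B3 = {1, 5}  B4 = {1, 4}
Tree: B1–B2, B2–B3, B3–B4
Each bag holds 2 vertices, so the decomposition has width 1, which upper-bounds the treewidth. Since G has at least one edge (e.g. 1–3), it is not an edgeless graph, so tw(G) ≥ 1. The upper and lower bounds meet at 1, so that is the treewidth.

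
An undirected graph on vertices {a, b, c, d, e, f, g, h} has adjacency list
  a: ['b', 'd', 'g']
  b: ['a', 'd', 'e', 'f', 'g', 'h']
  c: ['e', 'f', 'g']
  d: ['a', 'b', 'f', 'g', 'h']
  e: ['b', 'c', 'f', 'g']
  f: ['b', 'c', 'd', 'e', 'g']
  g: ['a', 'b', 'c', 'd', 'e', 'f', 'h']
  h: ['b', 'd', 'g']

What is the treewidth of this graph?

3

A width-3 tree decomposition is:
Bags: B1 = {a, b, d, g}  B2 = {b, d, f, g}  B3 = {b, e, f, g}  B4 = {c, e, f, g}  B5 = {b, d, g, h}
Tree: B1–B2, B2–B3, B3–B4, B1–B5
The largest bag has 4 vertices, giving width 3; this decomposition certifies tw(G) ≤ 3. Conversely, {c, e, f, g} is a clique of size 4, and the vertices of any clique must share a bag in every tree decomposition; so some bag has ≥ 4 vertices and tw(G) ≥ 3. Therefore the treewidth is 3.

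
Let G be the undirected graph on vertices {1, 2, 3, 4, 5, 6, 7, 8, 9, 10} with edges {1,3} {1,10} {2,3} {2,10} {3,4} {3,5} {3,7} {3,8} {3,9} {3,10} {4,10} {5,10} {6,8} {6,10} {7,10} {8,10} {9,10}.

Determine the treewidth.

A width-2 tree decomposition is:
Bags: B1 = {3, 8, 10}  B2 = {3, 5, 10}  B3 = {3, 9, 10}  B4 = {3, 4, 10}  B5 = {2, 3, 10}  B6 = {1, 3, 10}  B7 = {3, 7, 10}  B8 = {6, 8, 10}
Tree: B1–B2, B2–B3, B3–B4, B4–B5, B4–B6, B2–B7, B1–B8
Each bag holds 3 vertices, so the decomposition has width 2, which upper-bounds the treewidth. Conversely, {1, 3, 10} is a clique of size 3, and the vertices of any clique must share a bag in every tree decomposition; so some bag has ≥ 3 vertices and tw(G) ≥ 2. Combining the bounds, tw(G) = 2.

2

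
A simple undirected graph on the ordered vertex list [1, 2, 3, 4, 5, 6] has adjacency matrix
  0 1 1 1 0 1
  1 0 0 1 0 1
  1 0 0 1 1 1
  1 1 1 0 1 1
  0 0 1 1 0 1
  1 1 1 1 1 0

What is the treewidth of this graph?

3

A width-3 tree decomposition is:
Bags: B1 = {1, 2, 4, 6}  B2 = {1, 3, 4, 6}  B3 = {3, 4, 5, 6}
Tree: B1–B2, B2–B3
Every bag has size at most 4, so the width is 4 − 1 = 3 and tw(G) ≤ 3. On the other hand G contains the 4-clique {1, 2, 4, 6}. A clique must lie in a single bag of any decomposition, so no decomposition can have width below 3. The upper and lower bounds meet at 3, so that is the treewidth.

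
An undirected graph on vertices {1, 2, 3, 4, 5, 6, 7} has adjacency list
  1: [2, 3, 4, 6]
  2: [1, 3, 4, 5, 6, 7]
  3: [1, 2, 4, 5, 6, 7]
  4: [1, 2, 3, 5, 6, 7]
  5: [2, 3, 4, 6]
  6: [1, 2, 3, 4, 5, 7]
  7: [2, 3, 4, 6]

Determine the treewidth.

4

A width-4 tree decomposition is:
Bags: B1 = {2, 3, 4, 6, 7}  B2 = {1, 2, 3, 4, 6}  B3 = {2, 3, 4, 5, 6}
Tree: B1–B2, B2–B3
The largest bag has 5 vertices, giving width 4; this decomposition certifies tw(G) ≤ 4. Conversely, {1, 2, 3, 4, 6} is a clique of size 5, and the vertices of any clique must share a bag in every tree decomposition; so some bag has ≥ 5 vertices and tw(G) ≥ 4. Hence tw(G) = 4 exactly.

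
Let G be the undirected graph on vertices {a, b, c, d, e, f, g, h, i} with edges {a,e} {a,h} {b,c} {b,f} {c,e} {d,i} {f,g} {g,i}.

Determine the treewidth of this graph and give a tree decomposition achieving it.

Each bag holds 2 vertices, so the decomposition has width 1, which upper-bounds the treewidth. G has an edge, so its treewidth is at least 1. Hence tw(G) = 1 exactly.

Treewidth 1.
Bags: B1 = {a, h}  B2 = {a, e}  B3 = {c, e}  B4 = {b, c}  B5 = {b, f}  B6 = {f, g}  B7 = {g, i}  B8 = {d, i}
Tree: B1–B2, B2–B3, B3–B4, B4–B5, B5–B6, B6–B7, B7–B8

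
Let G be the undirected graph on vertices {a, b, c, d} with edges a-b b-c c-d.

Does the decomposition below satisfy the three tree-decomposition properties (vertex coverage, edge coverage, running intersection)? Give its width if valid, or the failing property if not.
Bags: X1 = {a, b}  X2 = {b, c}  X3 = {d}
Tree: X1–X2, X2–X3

No — edge (c,d) lies in no bag.

A tree decomposition must satisfy three properties: every vertex lies in some bag; for every edge, both endpoints lie together in some bag; and for every vertex, the bags containing it form a connected subtree. Here edge (c,d) lies in no bag, so the decomposition is invalid.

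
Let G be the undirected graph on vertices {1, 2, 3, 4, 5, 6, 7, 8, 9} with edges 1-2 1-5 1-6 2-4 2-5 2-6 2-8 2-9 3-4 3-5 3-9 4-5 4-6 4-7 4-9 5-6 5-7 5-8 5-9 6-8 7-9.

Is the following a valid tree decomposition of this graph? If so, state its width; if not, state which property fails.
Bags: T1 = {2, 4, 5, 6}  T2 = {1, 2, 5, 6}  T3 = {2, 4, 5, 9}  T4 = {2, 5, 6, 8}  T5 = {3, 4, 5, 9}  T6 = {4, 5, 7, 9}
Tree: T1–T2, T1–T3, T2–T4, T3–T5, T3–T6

Yes; width 3.

Checking the three conditions: (i) the bags cover all of {1, 2, 3, 4, 5, 6, 7, 8, 9}; (ii) for each edge, some bag contains both endpoints; (iii) the bags containing any fixed vertex form a subtree. All hold, so the decomposition is valid with width 4 − 1 = 3.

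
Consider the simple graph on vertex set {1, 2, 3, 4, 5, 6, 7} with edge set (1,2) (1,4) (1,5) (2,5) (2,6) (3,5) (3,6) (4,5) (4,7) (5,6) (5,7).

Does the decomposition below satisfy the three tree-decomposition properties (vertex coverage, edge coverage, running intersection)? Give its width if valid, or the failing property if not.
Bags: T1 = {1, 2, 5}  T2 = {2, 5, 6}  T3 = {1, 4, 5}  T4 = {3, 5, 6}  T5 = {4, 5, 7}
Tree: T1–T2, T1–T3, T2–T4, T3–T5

Yes; width 2.

Vertex coverage: the bags together contain {1, 2, 3, 4, 5, 6, 7}, the full vertex set. Edge coverage: each edge of G has both endpoints in at least one bag. Running intersection: for every vertex, the bags containing it form a connected subtree. All three properties hold, so this is a valid tree decomposition of width max|bag| − 1 = 2, and hence tw(G) ≤ 2.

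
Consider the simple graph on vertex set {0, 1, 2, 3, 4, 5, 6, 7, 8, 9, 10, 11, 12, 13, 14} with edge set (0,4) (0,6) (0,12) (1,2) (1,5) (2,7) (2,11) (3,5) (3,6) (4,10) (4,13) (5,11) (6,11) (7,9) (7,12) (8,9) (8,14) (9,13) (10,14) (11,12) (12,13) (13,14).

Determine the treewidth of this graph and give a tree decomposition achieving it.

Each bag holds 4 vertices, so the decomposition has width 3, which upper-bounds the treewidth. For the lower bound: the 4 vertex sets {1,3,5}, {2}, {11}, {0,6,7,12} are disjoint, each induces a connected subgraph, and every pair is joined by at least one edge of G. Contracting each set to a single vertex therefore yields K_{4} as a minor, and since treewidth is minor-monotone, tw(G) ≥ tw(K_{4}) = 3. Hence tw(G) = 3 exactly.

Treewidth 3.
One such decomposition:
Bags: B1 = {1, 2, 3, 5}  B2 = {2, 3, 5, 11}  B3 = {2, 3, 6, 11}  B4 = {2, 6, 7, 11}  B5 = {6, 7, 11, 12}  B6 = {0, 6, 7, 12}  B7 = {0, 7, 9, 12}  B8 = {0, 9, 12, 13}  B9 = {0, 4, 9, 13}  B10 = {4, 8, 9, 13}  B11 = {4, 8, 13, 14}  B12 = {4, 8, 10, 14}
Tree: B1–B2, B2–B3, B3–B4, B4–B5, B5–B6, B6–B7, B7–B8, B8–B9, B9–B10, B10–B11, B11–B12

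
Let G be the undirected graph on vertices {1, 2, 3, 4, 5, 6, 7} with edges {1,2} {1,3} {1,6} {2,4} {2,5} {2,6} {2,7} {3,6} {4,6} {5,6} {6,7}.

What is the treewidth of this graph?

A width-2 tree decomposition is:
Bags: B1 = {1, 2, 6}  B2 = {1, 3, 6}  B3 = {2, 5, 6}  B4 = {2, 4, 6}  B5 = {2, 6, 7}
Tree: B1–B2, B1–B3, B1–B4, B4–B5
Each bag holds 3 vertices, so the decomposition has width 2, which upper-bounds the treewidth. On the other hand G contains the 3-clique {1, 2, 6}. A clique must lie in a single bag of any decomposition, so no decomposition can have width below 2. Combining the bounds, tw(G) = 2.

2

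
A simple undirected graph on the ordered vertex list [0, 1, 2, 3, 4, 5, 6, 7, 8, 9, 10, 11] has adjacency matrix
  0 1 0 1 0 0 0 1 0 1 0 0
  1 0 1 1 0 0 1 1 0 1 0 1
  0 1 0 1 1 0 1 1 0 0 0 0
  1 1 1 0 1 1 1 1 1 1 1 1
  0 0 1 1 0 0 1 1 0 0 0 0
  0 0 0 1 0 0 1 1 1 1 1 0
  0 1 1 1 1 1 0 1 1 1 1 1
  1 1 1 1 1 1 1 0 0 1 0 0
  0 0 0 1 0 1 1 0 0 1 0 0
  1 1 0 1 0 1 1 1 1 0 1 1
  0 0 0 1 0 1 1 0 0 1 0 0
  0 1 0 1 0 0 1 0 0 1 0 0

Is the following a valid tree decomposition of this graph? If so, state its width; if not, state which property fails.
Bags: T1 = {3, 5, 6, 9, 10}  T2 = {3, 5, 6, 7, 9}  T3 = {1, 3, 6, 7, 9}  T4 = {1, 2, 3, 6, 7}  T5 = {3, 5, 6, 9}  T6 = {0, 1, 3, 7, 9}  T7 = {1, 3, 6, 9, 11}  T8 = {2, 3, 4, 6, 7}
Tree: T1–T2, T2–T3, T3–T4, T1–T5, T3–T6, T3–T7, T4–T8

A tree decomposition must satisfy three properties: every vertex lies in some bag; for every edge, both endpoints lie together in some bag; and for every vertex, the bags containing it form a connected subtree. Here vertex 8 appears in no bag, so the decomposition is invalid.

No — vertex 8 appears in no bag.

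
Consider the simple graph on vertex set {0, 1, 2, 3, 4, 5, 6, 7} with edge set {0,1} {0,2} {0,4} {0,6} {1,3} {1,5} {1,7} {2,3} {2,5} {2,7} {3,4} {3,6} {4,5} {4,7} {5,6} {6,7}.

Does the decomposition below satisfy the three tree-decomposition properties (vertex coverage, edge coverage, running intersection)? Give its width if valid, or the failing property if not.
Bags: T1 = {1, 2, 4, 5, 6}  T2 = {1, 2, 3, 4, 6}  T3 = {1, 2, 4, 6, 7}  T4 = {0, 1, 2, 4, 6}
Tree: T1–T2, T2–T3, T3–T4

Vertex coverage: the bags together contain {0, 1, 2, 3, 4, 5, 6, 7}, the full vertex set. Edge coverage: each edge of G has both endpoints in at least one bag. Running intersection: for every vertex, the bags containing it form a connected subtree. All three properties hold, so this is a valid tree decomposition of width max|bag| − 1 = 4, and hence tw(G) ≤ 4.

Yes; width 4.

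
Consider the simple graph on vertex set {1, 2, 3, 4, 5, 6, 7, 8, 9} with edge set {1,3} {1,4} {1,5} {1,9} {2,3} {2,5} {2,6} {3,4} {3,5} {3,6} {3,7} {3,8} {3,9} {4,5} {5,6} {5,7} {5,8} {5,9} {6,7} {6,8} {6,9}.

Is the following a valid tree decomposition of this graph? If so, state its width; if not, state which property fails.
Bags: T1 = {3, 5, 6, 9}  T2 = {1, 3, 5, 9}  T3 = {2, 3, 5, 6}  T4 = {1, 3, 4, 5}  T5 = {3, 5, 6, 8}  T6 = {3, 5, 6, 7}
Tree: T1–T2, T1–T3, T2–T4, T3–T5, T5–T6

Every vertex of G appears in some bag (union = {1, 2, 3, 4, 5, 6, 7, 8, 9}); every edge is covered by a bag; and for each vertex v the set of bags containing v is connected in the bag tree. The decomposition is therefore valid. The largest bag has 4 vertices, so the width is 3.

Yes; width 3.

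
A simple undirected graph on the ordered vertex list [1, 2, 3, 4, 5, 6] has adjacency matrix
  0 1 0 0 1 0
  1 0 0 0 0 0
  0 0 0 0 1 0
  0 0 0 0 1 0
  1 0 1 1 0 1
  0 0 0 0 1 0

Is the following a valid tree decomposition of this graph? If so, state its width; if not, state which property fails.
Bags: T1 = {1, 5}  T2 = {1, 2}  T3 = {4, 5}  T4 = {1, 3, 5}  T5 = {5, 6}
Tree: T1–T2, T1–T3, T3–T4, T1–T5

No — bags containing vertex 1 are not connected in the tree.

A tree decomposition must satisfy three properties: every vertex lies in some bag; for every edge, both endpoints lie together in some bag; and for every vertex, the bags containing it form a connected subtree. Here bags containing vertex 1 are not connected in the tree, so the decomposition is invalid.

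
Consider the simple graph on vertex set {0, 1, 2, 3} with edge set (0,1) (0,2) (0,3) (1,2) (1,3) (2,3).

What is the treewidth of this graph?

A width-3 tree decomposition is:
Bags: B1 = {0, 1, 2, 3}
Tree: (single bag)
With just one bag of size 4, the width is 4 − 1 = 3, so tw(G) ≤ 3. For the lower bound, the 4 vertices {0, 1, 2, 3} are pairwise adjacent, and any tree decomposition puts a clique entirely inside one bag — forcing width ≥ 3. The upper and lower bounds meet at 3, so that is the treewidth.

3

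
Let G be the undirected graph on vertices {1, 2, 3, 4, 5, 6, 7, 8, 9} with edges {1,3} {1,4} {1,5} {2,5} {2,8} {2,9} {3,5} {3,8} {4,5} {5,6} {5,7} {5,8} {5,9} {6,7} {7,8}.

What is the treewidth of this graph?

2

A width-2 tree decomposition is:
Bags: B1 = {5, 7, 8}  B2 = {3, 5, 8}  B3 = {1, 3, 5}  B4 = {2, 5, 8}  B5 = {1, 4, 5}  B6 = {2, 5, 9}  B7 = {5, 6, 7}
Tree: B1–B2, B2–B3, B1–B4, B3–B5, B4–B6, B1–B7
Every bag has size at most 3, so the width is 3 − 1 = 2 and tw(G) ≤ 2. On the other hand G contains the 3-clique {1, 3, 5}. A clique must lie in a single bag of any decomposition, so no decomposition can have width below 2. Combining the bounds, tw(G) = 2.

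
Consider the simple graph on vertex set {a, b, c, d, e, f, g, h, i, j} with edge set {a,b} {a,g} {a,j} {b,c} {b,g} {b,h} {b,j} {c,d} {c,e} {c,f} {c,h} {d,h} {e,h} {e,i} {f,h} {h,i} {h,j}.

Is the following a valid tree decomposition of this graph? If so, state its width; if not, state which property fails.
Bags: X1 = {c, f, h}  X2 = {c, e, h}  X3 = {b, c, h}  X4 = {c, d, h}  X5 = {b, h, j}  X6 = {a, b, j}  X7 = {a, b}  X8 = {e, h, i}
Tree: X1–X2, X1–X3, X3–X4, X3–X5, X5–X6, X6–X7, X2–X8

No — vertex g appears in no bag.

A tree decomposition must satisfy three properties: every vertex lies in some bag; for every edge, both endpoints lie together in some bag; and for every vertex, the bags containing it form a connected subtree. Here vertex g appears in no bag, so the decomposition is invalid.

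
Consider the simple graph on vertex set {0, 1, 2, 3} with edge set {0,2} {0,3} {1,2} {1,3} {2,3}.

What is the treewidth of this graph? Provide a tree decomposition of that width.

Treewidth 2.
One such decomposition:
Bags: B1 = {0, 2, 3}  B2 = {1, 2, 3}
Tree: B1–B2

Every bag has size at most 3, so the width is 3 − 1 = 2 and tw(G) ≤ 2. Conversely, {0, 2, 3} is a clique of size 3, and the vertices of any clique must share a bag in every tree decomposition; so some bag has ≥ 3 vertices and tw(G) ≥ 2. Combining the bounds, tw(G) = 2.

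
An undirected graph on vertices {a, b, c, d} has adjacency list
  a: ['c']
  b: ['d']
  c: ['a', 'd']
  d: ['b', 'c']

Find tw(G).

A width-1 tree decomposition is:
Bags: B1 = {c, d}  B2 = {b, d}  B3 = {a, c}
Tree: B1–B2, B1–B3
The largest bag has 2 vertices, giving width 1; this decomposition certifies tw(G) ≤ 1. G has an edge, so its treewidth is at least 1. Hence tw(G) = 1 exactly.

1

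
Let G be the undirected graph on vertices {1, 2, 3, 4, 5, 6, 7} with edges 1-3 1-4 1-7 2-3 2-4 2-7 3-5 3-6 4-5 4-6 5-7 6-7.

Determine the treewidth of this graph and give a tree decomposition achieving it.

Every bag has size at most 4, so the width is 4 − 1 = 3 and tw(G) ≤ 3. For the lower bound: the 4 vertex sets {2,7}, {1,3}, {4}, {6} are disjoint, each induces a connected subgraph, and every pair is joined by at least one edge of G. Contracting each set to a single vertex therefore yields K_{4} as a minor, and since treewidth is minor-monotone, tw(G) ≥ tw(K_{4}) = 3. Therefore the treewidth is 3.

Treewidth 3.
Bags: B1 = {2, 3, 4, 7}  B2 = {1, 3, 4, 7}  B3 = {3, 4, 6, 7}  B4 = {3, 4, 5, 7}
Tree: B1–B2, B2–B3, B3–B4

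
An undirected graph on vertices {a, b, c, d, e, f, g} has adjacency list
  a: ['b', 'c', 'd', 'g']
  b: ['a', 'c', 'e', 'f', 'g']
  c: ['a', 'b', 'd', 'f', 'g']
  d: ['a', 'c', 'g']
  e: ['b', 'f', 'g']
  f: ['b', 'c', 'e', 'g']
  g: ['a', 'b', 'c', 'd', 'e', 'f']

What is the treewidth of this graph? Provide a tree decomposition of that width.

Every bag has size at most 4, so the width is 4 − 1 = 3 and tw(G) ≤ 3. On the other hand G contains the 4-clique {a, c, d, g}. A clique must lie in a single bag of any decomposition, so no decomposition can have width below 3. The upper and lower bounds meet at 3, so that is the treewidth.

Treewidth 3.
One optimal decomposition is:
Bags: B1 = {a, b, c, g}  B2 = {b, c, f, g}  B3 = {b, e, f, g}  B4 = {a, c, d, g}
Tree: B1–B2, B2–B3, B1–B4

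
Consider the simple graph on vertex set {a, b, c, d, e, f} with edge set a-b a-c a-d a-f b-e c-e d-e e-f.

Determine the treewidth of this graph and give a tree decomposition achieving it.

Treewidth 2.
One optimal decomposition is:
Bags: B1 = {a, d, e}  B2 = {a, e, f}  B3 = {a, c, e}  B4 = {a, b, e}
Tree: B1–B2, B2–B3, B3–B4

The largest bag has 3 vertices, giving width 2; this decomposition certifies tw(G) ≤ 2. The edges d–e–f–a–d form a cycle, so G is not a tree and its treewidth is at least 2. Hence tw(G) = 2 exactly.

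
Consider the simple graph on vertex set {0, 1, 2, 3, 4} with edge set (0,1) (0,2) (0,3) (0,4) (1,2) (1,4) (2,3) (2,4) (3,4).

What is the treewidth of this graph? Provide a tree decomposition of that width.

Treewidth 3.
One optimal decomposition is:
Bags: B1 = {0, 1, 2, 4}  B2 = {0, 2, 3, 4}
Tree: B1–B2

Each bag holds 4 vertices, so the decomposition has width 3, which upper-bounds the treewidth. On the other hand G contains the 4-clique {0, 1, 2, 4}. A clique must lie in a single bag of any decomposition, so no decomposition can have width below 3. The upper and lower bounds meet at 3, so that is the treewidth.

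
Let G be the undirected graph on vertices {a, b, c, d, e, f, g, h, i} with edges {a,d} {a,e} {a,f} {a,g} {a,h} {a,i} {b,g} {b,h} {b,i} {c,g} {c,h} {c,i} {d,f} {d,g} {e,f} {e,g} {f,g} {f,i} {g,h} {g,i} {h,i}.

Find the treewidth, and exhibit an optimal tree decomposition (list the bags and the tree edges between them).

The largest bag has 4 vertices, giving width 3; this decomposition certifies tw(G) ≤ 3. Conversely, {a, d, f, g} is a clique of size 4, and the vertices of any clique must share a bag in every tree decomposition; so some bag has ≥ 4 vertices and tw(G) ≥ 3. Hence tw(G) = 3 exactly.

Treewidth 3.
Bags: B1 = {a, f, g, i}  B2 = {a, e, f, g}  B3 = {a, g, h, i}  B4 = {b, g, h, i}  B5 = {c, g, h, i}  B6 = {a, d, f, g}
Tree: B1–B2, B1–B3, B3–B4, B4–B5, B1–B6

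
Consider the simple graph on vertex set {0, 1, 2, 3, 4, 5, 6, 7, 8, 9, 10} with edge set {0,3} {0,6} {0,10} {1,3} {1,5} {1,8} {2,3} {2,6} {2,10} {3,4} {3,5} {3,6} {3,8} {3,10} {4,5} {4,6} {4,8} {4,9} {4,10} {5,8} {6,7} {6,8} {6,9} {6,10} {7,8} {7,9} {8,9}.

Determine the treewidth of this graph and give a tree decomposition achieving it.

Treewidth 3.
One optimal decomposition is:
Bags: B1 = {3, 4, 6, 8}  B2 = {3, 4, 6, 10}  B3 = {3, 4, 5, 8}  B4 = {0, 3, 6, 10}  B5 = {2, 3, 6, 10}  B6 = {4, 6, 8, 9}  B7 = {6, 7, 8, 9}  B8 = {1, 3, 5, 8}
Tree: B1–B2, B1–B3, B2–B4, B4–B5, B1–B6, B6–B7, B3–B8

The largest bag has 4 vertices, giving width 3; this decomposition certifies tw(G) ≤ 3. For the lower bound, the 4 vertices {4, 6, 8, 9} are pairwise adjacent, and any tree decomposition puts a clique entirely inside one bag — forcing width ≥ 3. The upper and lower bounds meet at 3, so that is the treewidth.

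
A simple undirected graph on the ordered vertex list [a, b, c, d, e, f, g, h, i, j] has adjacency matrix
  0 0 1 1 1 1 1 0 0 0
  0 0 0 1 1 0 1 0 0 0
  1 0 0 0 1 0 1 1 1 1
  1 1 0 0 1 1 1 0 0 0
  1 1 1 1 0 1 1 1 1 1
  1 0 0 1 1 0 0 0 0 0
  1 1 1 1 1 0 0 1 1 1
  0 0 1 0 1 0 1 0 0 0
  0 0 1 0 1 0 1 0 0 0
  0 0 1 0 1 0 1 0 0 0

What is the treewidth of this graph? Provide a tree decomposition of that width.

Every bag has size at most 4, so the width is 4 − 1 = 3 and tw(G) ≤ 3. Conversely, {a, d, e, g} is a clique of size 4, and the vertices of any clique must share a bag in every tree decomposition; so some bag has ≥ 4 vertices and tw(G) ≥ 3. Combining the bounds, tw(G) = 3.

Treewidth 3.
Bags: B1 = {c, e, g, h}  B2 = {a, c, e, g}  B3 = {a, d, e, g}  B4 = {c, e, g, i}  B5 = {c, e, g, j}  B6 = {a, d, e, f}  B7 = {b, d, e, g}
Tree: B1–B2, B2–B3, B1–B4, B4–B5, B3–B6, B3–B7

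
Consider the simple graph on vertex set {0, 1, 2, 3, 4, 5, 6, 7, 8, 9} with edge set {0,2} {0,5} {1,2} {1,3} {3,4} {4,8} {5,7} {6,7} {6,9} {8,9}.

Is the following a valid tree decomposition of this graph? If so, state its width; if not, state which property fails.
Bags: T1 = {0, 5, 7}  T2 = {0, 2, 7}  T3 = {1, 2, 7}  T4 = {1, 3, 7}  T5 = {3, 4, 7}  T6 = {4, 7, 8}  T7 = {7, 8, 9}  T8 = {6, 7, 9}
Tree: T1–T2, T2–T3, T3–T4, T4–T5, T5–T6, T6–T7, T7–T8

Every vertex of G appears in some bag (union = {0, 1, 2, 3, 4, 5, 6, 7, 8, 9}); every edge is covered by a bag; and for each vertex v the set of bags containing v is connected in the bag tree. The decomposition is therefore valid. The largest bag has 3 vertices, so the width is 2.

Yes; width 2.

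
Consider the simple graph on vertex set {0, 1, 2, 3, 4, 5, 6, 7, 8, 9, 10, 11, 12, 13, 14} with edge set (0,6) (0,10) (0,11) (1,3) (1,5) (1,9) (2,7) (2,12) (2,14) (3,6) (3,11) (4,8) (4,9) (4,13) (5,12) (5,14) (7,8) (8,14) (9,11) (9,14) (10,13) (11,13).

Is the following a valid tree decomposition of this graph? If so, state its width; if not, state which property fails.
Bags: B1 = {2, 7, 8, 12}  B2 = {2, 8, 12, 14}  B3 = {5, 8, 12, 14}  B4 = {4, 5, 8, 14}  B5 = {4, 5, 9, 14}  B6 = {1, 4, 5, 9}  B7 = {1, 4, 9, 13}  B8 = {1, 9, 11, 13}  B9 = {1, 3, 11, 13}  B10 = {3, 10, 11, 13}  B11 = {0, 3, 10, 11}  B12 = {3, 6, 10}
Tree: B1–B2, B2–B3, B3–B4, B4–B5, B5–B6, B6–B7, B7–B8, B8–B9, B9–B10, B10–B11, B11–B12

No — edge (0,6) lies in no bag.

A tree decomposition must satisfy three properties: every vertex lies in some bag; for every edge, both endpoints lie together in some bag; and for every vertex, the bags containing it form a connected subtree. Here edge (0,6) lies in no bag, so the decomposition is invalid.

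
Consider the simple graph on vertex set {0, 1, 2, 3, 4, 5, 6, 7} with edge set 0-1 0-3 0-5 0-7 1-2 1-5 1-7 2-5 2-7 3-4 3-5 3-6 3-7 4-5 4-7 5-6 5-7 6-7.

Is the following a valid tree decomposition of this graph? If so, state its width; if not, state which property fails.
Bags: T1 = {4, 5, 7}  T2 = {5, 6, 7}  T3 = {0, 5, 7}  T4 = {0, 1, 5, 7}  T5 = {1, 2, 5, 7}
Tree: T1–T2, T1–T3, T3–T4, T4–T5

No — vertex 3 appears in no bag.

A tree decomposition must satisfy three properties: every vertex lies in some bag; for every edge, both endpoints lie together in some bag; and for every vertex, the bags containing it form a connected subtree. Here vertex 3 appears in no bag, so the decomposition is invalid.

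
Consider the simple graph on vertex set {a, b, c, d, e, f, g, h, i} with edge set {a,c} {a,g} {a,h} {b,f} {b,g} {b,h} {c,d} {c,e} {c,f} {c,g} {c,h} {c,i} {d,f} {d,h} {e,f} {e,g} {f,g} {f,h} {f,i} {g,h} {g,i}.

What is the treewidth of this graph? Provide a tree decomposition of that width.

Treewidth 3.
Bags: B1 = {b, f, g, h}  B2 = {c, f, g, h}  B3 = {a, c, g, h}  B4 = {c, d, f, h}  B5 = {c, f, g, i}  B6 = {c, e, f, g}
Tree: B1–B2, B2–B3, B2–B4, B2–B5, B5–B6

Each bag holds 4 vertices, so the decomposition has width 3, which upper-bounds the treewidth. Conversely, {a, c, g, h} is a clique of size 4, and the vertices of any clique must share a bag in every tree decomposition; so some bag has ≥ 4 vertices and tw(G) ≥ 3. Therefore the treewidth is 3.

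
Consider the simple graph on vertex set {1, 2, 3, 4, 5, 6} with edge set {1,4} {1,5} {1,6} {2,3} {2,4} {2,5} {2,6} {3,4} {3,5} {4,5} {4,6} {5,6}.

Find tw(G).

3

A width-3 tree decomposition is:
Bags: B1 = {2, 4, 5, 6}  B2 = {2, 3, 4, 5}  B3 = {1, 4, 5, 6}
Tree: B1–B2, B1–B3
The largest bag has 4 vertices, giving width 3; this decomposition certifies tw(G) ≤ 3. On the other hand G contains the 4-clique {1, 4, 5, 6}. A clique must lie in a single bag of any decomposition, so no decomposition can have width below 3. Combining the bounds, tw(G) = 3.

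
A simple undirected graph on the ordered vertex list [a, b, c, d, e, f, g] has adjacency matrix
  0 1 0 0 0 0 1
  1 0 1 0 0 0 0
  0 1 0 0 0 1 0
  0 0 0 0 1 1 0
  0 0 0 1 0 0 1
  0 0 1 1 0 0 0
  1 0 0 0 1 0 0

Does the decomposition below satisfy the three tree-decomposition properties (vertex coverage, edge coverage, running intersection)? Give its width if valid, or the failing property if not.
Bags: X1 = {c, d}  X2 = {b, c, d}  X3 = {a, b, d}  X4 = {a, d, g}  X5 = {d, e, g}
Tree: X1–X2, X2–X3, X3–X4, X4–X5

A tree decomposition must satisfy three properties: every vertex lies in some bag; for every edge, both endpoints lie together in some bag; and for every vertex, the bags containing it form a connected subtree. Here vertex f appears in no bag, so the decomposition is invalid.

No — vertex f appears in no bag.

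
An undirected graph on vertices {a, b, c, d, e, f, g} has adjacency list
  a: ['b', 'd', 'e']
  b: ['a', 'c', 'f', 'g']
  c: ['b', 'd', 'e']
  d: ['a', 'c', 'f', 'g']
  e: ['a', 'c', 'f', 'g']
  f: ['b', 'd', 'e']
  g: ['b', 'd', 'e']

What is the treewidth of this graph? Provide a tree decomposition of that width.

Every bag has size at most 4, so the width is 4 − 1 = 3 and tw(G) ≤ 3. For the lower bound: the 4 vertex sets {d,f}, {a,e}, {b}, {c} are disjoint, each induces a connected subgraph, and every pair is joined by at least one edge of G. Contracting each set to a single vertex therefore yields K_{4} as a minor, and since treewidth is minor-monotone, tw(G) ≥ tw(K_{4}) = 3. Hence tw(G) = 3 exactly.

Treewidth 3.
One optimal decomposition is:
Bags: B1 = {b, d, e, f}  B2 = {a, b, d, e}  B3 = {b, c, d, e}  B4 = {b, d, e, g}
Tree: B1–B2, B2–B3, B3–B4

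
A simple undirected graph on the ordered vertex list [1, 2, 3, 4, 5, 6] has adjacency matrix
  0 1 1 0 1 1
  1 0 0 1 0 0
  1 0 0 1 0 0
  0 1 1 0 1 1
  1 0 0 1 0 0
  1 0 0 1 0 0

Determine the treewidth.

2

A width-2 tree decomposition is:
Bags: B1 = {1, 3, 4}  B2 = {1, 2, 4}  B3 = {1, 4, 6}  B4 = {1, 4, 5}
Tree: B1–B2, B2–B3, B3–B4
Every bag has size at most 3, so the width is 3 − 1 = 2 and tw(G) ≤ 2. Since 3–4–2–1–3 is a cycle in G, G is not acyclic. Forests are exactly the graphs of treewidth ≤ 1, so tw(G) ≥ 2. Therefore the treewidth is 2.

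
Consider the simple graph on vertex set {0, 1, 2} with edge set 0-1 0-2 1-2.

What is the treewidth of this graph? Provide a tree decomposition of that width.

Treewidth 2.
One optimal decomposition is:
Bags: B1 = {0, 1, 2}
Tree: (single bag)

With just one bag of size 3, the width is 3 − 1 = 2, so tw(G) ≤ 2. Conversely, {0, 1, 2} is a clique of size 3, and the vertices of any clique must share a bag in every tree decomposition; so some bag has ≥ 3 vertices and tw(G) ≥ 2. Therefore the treewidth is 2.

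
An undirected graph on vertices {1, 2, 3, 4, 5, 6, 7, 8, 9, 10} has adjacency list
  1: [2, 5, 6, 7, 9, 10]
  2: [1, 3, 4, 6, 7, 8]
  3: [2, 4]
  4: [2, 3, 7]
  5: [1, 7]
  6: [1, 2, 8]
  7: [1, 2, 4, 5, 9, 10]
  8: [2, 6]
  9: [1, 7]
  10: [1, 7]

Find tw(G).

2

A width-2 tree decomposition is:
Bags: B1 = {1, 2, 6}  B2 = {1, 2, 7}  B3 = {1, 7, 9}  B4 = {2, 4, 7}  B5 = {1, 7, 10}  B6 = {2, 3, 4}  B7 = {2, 6, 8}  B8 = {1, 5, 7}
Tree: B1–B2, B2–B3, B2–B4, B2–B5, B4–B6, B1–B7, B5–B8
The largest bag has 3 vertices, giving width 2; this decomposition certifies tw(G) ≤ 2. On the other hand G contains the 3-clique {2, 6, 8}. A clique must lie in a single bag of any decomposition, so no decomposition can have width below 2. Combining the bounds, tw(G) = 2.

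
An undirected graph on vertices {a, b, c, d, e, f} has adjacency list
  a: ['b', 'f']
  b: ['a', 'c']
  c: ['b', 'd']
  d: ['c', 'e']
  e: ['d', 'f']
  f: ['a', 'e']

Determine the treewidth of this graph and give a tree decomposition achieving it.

Treewidth 2.
One optimal decomposition is:
Bags: B1 = {d, e, f}  B2 = {a, d, f}  B3 = {a, b, d}  B4 = {b, c, d}
Tree: B1–B2, B2–B3, B3–B4

The largest bag has 3 vertices, giving width 2; this decomposition certifies tw(G) ≤ 2. The edges d–e–f–a–b–c–d form a cycle, so G is not a tree and its treewidth is at least 2. The upper and lower bounds meet at 2, so that is the treewidth.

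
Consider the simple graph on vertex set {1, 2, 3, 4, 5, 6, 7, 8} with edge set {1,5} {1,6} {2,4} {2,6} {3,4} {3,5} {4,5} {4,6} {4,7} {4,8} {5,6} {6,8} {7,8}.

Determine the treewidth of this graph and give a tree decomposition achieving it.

Treewidth 2.
One such decomposition:
Bags: B1 = {4, 6, 8}  B2 = {4, 7, 8}  B3 = {4, 5, 6}  B4 = {1, 5, 6}  B5 = {2, 4, 6}  B6 = {3, 4, 5}
Tree: B1–B2, B1–B3, B3–B4, B1–B5, B3–B6

The largest bag has 3 vertices, giving width 2; this decomposition certifies tw(G) ≤ 2. Conversely, {1, 5, 6} is a clique of size 3, and the vertices of any clique must share a bag in every tree decomposition; so some bag has ≥ 3 vertices and tw(G) ≥ 2. Combining the bounds, tw(G) = 2.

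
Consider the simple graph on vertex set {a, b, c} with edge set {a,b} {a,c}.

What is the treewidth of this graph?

1

A width-1 tree decomposition is:
Bags: B1 = {a, c}  B2 = {a, b}
Tree: B1–B2
Each bag holds 2 vertices, so the decomposition has width 1, which upper-bounds the treewidth. G has an edge, so its treewidth is at least 1. Therefore the treewidth is 1.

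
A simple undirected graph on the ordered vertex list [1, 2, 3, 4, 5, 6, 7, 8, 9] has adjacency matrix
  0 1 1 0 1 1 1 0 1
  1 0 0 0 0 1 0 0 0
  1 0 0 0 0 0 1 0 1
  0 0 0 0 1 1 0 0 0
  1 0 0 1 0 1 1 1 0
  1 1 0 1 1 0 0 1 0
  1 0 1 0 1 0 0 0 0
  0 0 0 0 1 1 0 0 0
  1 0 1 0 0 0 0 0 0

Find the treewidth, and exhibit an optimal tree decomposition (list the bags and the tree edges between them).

Each bag holds 3 vertices, so the decomposition has width 2, which upper-bounds the treewidth. Conversely, {5, 6, 8} is a clique of size 3, and the vertices of any clique must share a bag in every tree decomposition; so some bag has ≥ 3 vertices and tw(G) ≥ 2. Hence tw(G) = 2 exactly.

Treewidth 2.
Bags: B1 = {5, 6, 8}  B2 = {1, 5, 6}  B3 = {4, 5, 6}  B4 = {1, 5, 7}  B5 = {1, 3, 7}  B6 = {1, 2, 6}  B7 = {1, 3, 9}
Tree: B1–B2, B1–B3, B2–B4, B4–B5, B2–B6, B5–B7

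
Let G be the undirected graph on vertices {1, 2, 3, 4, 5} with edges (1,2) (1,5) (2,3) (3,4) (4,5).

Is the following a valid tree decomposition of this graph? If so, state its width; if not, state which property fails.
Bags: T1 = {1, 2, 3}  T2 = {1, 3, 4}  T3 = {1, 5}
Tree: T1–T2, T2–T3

No — edge (4,5) lies in no bag.

A tree decomposition must satisfy three properties: every vertex lies in some bag; for every edge, both endpoints lie together in some bag; and for every vertex, the bags containing it form a connected subtree. Here edge (4,5) lies in no bag, so the decomposition is invalid.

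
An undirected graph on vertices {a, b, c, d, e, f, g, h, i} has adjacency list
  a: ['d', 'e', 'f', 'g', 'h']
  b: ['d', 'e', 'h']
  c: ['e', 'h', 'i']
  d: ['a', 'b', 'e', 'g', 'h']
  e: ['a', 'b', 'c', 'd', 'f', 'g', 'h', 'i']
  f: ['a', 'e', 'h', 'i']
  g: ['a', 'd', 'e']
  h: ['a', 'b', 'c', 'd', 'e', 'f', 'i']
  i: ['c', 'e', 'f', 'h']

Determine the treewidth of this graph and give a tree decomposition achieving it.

Every bag has size at most 4, so the width is 4 − 1 = 3 and tw(G) ≤ 3. On the other hand G contains the 4-clique {a, d, e, g}. A clique must lie in a single bag of any decomposition, so no decomposition can have width below 3. Combining the bounds, tw(G) = 3.

Treewidth 3.
One such decomposition:
Bags: B1 = {a, d, e, h}  B2 = {b, d, e, h}  B3 = {a, e, f, h}  B4 = {e, f, h, i}  B5 = {a, d, e, g}  B6 = {c, e, h, i}
Tree: B1–B2, B1–B3, B3–B4, B1–B5, B4–B6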